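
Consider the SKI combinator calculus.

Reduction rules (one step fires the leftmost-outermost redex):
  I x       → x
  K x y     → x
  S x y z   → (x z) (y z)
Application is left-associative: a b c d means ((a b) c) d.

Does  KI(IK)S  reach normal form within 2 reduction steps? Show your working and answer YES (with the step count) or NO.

Answer: YES — reaches normal form S in 2 ≤ 2 steps

Derivation:
  start: KI(IK)S
  →1  IS
  →2  S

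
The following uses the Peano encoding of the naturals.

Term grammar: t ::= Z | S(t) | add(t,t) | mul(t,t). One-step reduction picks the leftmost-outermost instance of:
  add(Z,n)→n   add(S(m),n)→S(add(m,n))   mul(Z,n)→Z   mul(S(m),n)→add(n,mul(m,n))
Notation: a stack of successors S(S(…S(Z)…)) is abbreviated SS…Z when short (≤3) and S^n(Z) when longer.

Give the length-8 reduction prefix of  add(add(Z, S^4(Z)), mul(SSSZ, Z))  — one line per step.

Answer: after 8 steps: S(S(S(S(mul(SSZ, Z)))))

Derivation:
  start: add(add(Z, S^4(Z)), mul(SSSZ, Z))
  [1] add(S^4(Z), mul(SSSZ, Z))
  [2] S(add(SSSZ, mul(SSSZ, Z)))
  [3] S(S(add(SSZ, mul(SSSZ, Z))))
  [4] S(S(S(add(SZ, mul(SSSZ, Z)))))
  [5] S(S(S(S(add(Z, mul(SSSZ, Z))))))
  [6] S(S(S(S(mul(SSSZ, Z)))))
  [7] S(S(S(S(add(Z, mul(SSZ, Z))))))
  [8] S(S(S(S(mul(SSZ, Z)))))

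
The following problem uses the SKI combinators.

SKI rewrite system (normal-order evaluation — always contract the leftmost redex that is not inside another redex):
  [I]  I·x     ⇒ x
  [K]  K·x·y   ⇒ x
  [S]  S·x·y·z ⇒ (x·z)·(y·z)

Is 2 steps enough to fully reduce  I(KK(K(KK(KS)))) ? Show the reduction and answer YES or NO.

  start: I(KK(K(KK(KS))))
  step 1: KK(K(KK(KS)))
  step 2: K

Answer: YES — reaches normal form K in 2 ≤ 2 steps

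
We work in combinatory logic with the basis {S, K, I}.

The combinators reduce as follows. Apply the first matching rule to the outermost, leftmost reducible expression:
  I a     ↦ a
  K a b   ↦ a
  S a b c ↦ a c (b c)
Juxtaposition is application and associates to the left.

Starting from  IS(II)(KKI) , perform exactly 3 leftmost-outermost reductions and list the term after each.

  start: IS(II)(KKI)
  step 1: S(II)(KKI)
  step 2: SI(KKI)
  step 3: SIK

Answer: after 3 steps: SIK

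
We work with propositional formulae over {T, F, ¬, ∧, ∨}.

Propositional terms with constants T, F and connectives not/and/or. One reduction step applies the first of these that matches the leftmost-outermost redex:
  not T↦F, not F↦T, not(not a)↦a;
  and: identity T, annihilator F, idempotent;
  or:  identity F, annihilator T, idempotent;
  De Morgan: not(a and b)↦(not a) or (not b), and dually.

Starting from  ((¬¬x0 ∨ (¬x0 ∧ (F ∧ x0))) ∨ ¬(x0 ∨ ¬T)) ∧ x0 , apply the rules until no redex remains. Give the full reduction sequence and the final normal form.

  start: ((¬¬x0 ∨ (¬x0 ∧ (F ∧ x0))) ∨ ¬(x0 ∨ ¬T)) ∧ x0
  →1  ((x0 ∨ (¬x0 ∧ (F ∧ x0))) ∨ ¬(x0 ∨ ¬T)) ∧ x0
  →2  ((x0 ∨ (¬x0 ∧ F)) ∨ ¬(x0 ∨ ¬T)) ∧ x0
  →3  ((x0 ∨ F) ∨ ¬(x0 ∨ ¬T)) ∧ x0
  →4  (x0 ∨ ¬(x0 ∨ ¬T)) ∧ x0
  →5  (x0 ∨ (¬x0 ∧ ¬¬T)) ∧ x0
  →6  (x0 ∨ (¬x0 ∧ T)) ∧ x0
  →7  (x0 ∨ ¬x0) ∧ x0

Answer: normal form = (x0 ∨ ¬x0) ∧ x0  (in 7 steps)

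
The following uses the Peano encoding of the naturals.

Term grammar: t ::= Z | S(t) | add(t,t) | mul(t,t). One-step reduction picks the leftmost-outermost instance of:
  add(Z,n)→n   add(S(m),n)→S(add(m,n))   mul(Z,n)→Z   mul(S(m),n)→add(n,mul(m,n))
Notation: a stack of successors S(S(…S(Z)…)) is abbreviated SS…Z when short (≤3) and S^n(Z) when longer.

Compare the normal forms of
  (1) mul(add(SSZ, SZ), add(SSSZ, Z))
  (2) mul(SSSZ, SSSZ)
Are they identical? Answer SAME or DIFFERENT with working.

Answer: SAME — A ⇓ S^9(Z), B ⇓ S^9(Z)

Derivation:
Term A:
  start: mul(add(SSZ, SZ), add(SSSZ, Z))
  [1] mul(S(add(SZ, SZ)), add(SSSZ, Z))
  [2] add(add(SSSZ, Z), mul(add(SZ, SZ), add(SSSZ, Z)))
  [3] add(S(add(SSZ, Z)), mul(add(SZ, SZ), add(SSSZ, Z)))
  [4] S(add(add(SSZ, Z), mul(add(SZ, SZ), add(SSSZ, Z))))
  [5] S(add(S(add(SZ, Z)), mul(add(SZ, SZ), add(SSSZ, Z))))
  [6] S(S(add(add(SZ, Z), mul(add(SZ, SZ), add(SSSZ, Z)))))
  [7] S(S(add(S(add(Z, Z)), mul(add(SZ, SZ), add(SSSZ, Z)))))
  [8] S(S(S(add(add(Z, Z), mul(add(SZ, SZ), add(SSSZ, Z))))))
  [9] S(S(S(add(Z, mul(add(SZ, SZ), add(SSSZ, Z))))))
  [10] S(S(S(mul(add(SZ, SZ), add(SSSZ, Z)))))
  [11] S(S(S(mul(S(add(Z, SZ)), add(SSSZ, Z)))))
  [12] S(S(S(add(add(SSSZ, Z), mul(add(Z, SZ), add(SSSZ, Z))))))
  [13] S(S(S(add(S(add(SSZ, Z)), mul(add(Z, SZ), add(SSSZ, Z))))))
  [14] S(S(S(S(add(add(SSZ, Z), mul(add(Z, SZ), add(SSSZ, Z)))))))
  [15] S(S(S(S(add(S(add(SZ, Z)), mul(add(Z, SZ), add(SSSZ, Z)))))))
  [16] S(S(S(S(S(add(add(SZ, Z), mul(add(Z, SZ), add(SSSZ, Z))))))))
  [17] S(S(S(S(S(add(S(add(Z, Z)), mul(add(Z, SZ), add(SSSZ, Z))))))))
  [18] S(S(S(S(S(S(add(add(Z, Z), mul(add(Z, SZ), add(SSSZ, Z)))))))))
  [19] S(S(S(S(S(S(add(Z, mul(add(Z, SZ), add(SSSZ, Z)))))))))
  [20] S(S(S(S(S(S(mul(add(Z, SZ), add(SSSZ, Z))))))))
  [21] S(S(S(S(S(S(mul(SZ, add(SSSZ, Z))))))))
  [22] S(S(S(S(S(S(add(add(SSSZ, Z), mul(Z, add(SSSZ, Z)))))))))
  [23] S(S(S(S(S(S(add(S(add(SSZ, Z)), mul(Z, add(SSSZ, Z)))))))))
  [24] S(S(S(S(S(S(S(add(add(SSZ, Z), mul(Z, add(SSSZ, Z))))))))))
  [25] S(S(S(S(S(S(S(add(S(add(SZ, Z)), mul(Z, add(SSSZ, Z))))))))))
  [26] S(S(S(S(S(S(S(S(add(add(SZ, Z), mul(Z, add(SSSZ, Z)))))))))))
  [27] S(S(S(S(S(S(S(S(add(S(add(Z, Z)), mul(Z, add(SSSZ, Z)))))))))))
  [28] S(S(S(S(S(S(S(S(S(add(add(Z, Z), mul(Z, add(SSSZ, Z))))))))))))
  [29] S(S(S(S(S(S(S(S(S(add(Z, mul(Z, add(SSSZ, Z))))))))))))
  [30] S(S(S(S(S(S(S(S(S(mul(Z, add(SSSZ, Z)))))))))))
  [31] S^9(Z)

Term B:
  start: mul(SSSZ, SSSZ)
  [1] add(SSSZ, mul(SSZ, SSSZ))
  [2] S(add(SSZ, mul(SSZ, SSSZ)))
  [3] S(S(add(SZ, mul(SSZ, SSSZ))))
  [4] S(S(S(add(Z, mul(SSZ, SSSZ)))))
  [5] S(S(S(mul(SSZ, SSSZ))))
  [6] S(S(S(add(SSSZ, mul(SZ, SSSZ)))))
  [7] S(S(S(S(add(SSZ, mul(SZ, SSSZ))))))
  [8] S(S(S(S(S(add(SZ, mul(SZ, SSSZ)))))))
  [9] S(S(S(S(S(S(add(Z, mul(SZ, SSSZ))))))))
  [10] S(S(S(S(S(S(mul(SZ, SSSZ)))))))
  [11] S(S(S(S(S(S(add(SSSZ, mul(Z, SSSZ))))))))
  [12] S(S(S(S(S(S(S(add(SSZ, mul(Z, SSSZ)))))))))
  [13] S(S(S(S(S(S(S(S(add(SZ, mul(Z, SSSZ))))))))))
  [14] S(S(S(S(S(S(S(S(S(add(Z, mul(Z, SSSZ)))))))))))
  [15] S(S(S(S(S(S(S(S(S(mul(Z, SSSZ))))))))))
  [16] S^9(Z)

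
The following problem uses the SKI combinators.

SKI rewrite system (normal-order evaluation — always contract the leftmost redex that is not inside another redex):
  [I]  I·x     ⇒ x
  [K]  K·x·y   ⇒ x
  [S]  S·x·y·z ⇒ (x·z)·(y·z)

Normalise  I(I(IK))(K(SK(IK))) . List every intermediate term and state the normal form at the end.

Answer: normal form = K(K(SKK))  (in 4 steps)

Working:
  start: I(I(IK))(K(SK(IK)))
  →1  I(IK)(K(SK(IK)))
  →2  IK(K(SK(IK)))
  →3  K(K(SK(IK)))
  →4  K(K(SKK))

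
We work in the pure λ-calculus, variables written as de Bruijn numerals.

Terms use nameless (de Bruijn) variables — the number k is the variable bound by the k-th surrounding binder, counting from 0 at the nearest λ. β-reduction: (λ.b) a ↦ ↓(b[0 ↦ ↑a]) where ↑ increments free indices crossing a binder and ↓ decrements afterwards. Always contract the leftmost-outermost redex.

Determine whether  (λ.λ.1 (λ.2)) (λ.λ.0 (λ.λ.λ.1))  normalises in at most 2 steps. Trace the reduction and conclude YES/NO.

Answer: YES — reaches normal form λ.λ.0 (λ.λ.λ.1) in 2 ≤ 2 steps

Reduction:
  start: (λ.λ.1 (λ.2)) (λ.λ.0 (λ.λ.λ.1))
  [1] λ.(λ.λ.0 (λ.λ.λ.1)) (λ.λ.λ.0 (λ.λ.λ.1))
  [2] λ.λ.0 (λ.λ.λ.1)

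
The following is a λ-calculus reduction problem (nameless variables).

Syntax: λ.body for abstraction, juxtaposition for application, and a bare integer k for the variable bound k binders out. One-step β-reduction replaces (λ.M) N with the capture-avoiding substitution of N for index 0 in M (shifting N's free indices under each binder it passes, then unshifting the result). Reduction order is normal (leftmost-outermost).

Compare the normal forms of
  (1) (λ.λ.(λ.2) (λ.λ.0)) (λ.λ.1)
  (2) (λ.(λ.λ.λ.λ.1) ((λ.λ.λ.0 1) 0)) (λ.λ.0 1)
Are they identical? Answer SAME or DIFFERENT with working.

Answer: SAME — A ⇓ λ.λ.λ.1, B ⇓ λ.λ.λ.1

Working:
Term A:
  start: (λ.λ.(λ.2) (λ.λ.0)) (λ.λ.1)
  →1  λ.(λ.λ.λ.1) (λ.λ.0)
  →2  λ.λ.λ.1

Term B:
  start: (λ.(λ.λ.λ.λ.1) ((λ.λ.λ.0 1) 0)) (λ.λ.0 1)
  →1  (λ.λ.λ.λ.1) ((λ.λ.λ.0 1) (λ.λ.0 1))
  →2  λ.λ.λ.1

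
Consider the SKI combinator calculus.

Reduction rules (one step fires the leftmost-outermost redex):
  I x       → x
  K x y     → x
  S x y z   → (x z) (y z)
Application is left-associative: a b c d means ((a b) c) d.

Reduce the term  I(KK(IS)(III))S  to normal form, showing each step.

  start: I(KK(IS)(III))S
  [1] KK(IS)(III)S
  [2] K(III)S
  [3] III
  [4] II
  [5] I

Answer: normal form = I  (in 5 steps)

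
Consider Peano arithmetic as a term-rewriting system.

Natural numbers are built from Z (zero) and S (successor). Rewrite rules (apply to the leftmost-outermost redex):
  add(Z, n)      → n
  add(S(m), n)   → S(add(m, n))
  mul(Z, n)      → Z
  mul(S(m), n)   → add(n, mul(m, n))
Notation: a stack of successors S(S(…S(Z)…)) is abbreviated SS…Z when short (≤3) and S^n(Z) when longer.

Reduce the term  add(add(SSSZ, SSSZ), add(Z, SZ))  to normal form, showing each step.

Answer: normal form = S^7(Z)  (in 12 steps)

Working:
  start: add(add(SSSZ, SSSZ), add(Z, SZ))
  step 1: add(S(add(SSZ, SSSZ)), add(Z, SZ))
  step 2: S(add(add(SSZ, SSSZ), add(Z, SZ)))
  step 3: S(add(S(add(SZ, SSSZ)), add(Z, SZ)))
  step 4: S(S(add(add(SZ, SSSZ), add(Z, SZ))))
  step 5: S(S(add(S(add(Z, SSSZ)), add(Z, SZ))))
  step 6: S(S(S(add(add(Z, SSSZ), add(Z, SZ)))))
  step 7: S(S(S(add(SSSZ, add(Z, SZ)))))
  step 8: S(S(S(S(add(SSZ, add(Z, SZ))))))
  step 9: S(S(S(S(S(add(SZ, add(Z, SZ)))))))
  step 10: S(S(S(S(S(S(add(Z, add(Z, SZ))))))))
  step 11: S(S(S(S(S(S(add(Z, SZ)))))))
  step 12: S^7(Z)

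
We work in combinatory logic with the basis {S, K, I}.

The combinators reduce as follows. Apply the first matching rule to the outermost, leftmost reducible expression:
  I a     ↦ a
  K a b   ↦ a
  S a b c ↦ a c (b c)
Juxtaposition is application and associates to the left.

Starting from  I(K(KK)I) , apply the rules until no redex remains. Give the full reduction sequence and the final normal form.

Answer: normal form = KK  (in 2 steps)

Derivation:
  start: I(K(KK)I)
  step 1: K(KK)I
  step 2: KK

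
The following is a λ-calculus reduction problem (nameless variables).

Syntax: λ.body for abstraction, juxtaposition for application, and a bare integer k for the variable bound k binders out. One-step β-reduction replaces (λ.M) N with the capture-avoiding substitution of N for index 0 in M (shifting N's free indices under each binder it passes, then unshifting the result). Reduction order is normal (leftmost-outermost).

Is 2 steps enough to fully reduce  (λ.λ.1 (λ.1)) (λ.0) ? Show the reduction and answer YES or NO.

  start: (λ.λ.1 (λ.1)) (λ.0)
  →1  λ.(λ.0) (λ.1)
  →2  λ.λ.1

Answer: YES — reaches normal form λ.λ.1 in 2 ≤ 2 steps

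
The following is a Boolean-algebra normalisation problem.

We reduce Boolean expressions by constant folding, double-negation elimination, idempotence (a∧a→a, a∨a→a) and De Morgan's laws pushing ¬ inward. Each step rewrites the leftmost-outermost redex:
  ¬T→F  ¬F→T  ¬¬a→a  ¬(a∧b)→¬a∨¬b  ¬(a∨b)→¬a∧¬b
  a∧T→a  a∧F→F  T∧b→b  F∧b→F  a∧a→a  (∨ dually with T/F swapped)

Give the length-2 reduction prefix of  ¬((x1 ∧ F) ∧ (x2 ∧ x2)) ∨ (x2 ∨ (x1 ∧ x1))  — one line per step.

Answer: after 2 steps: ((¬x1 ∨ ¬F) ∨ ¬(x2 ∧ x2)) ∨ (x2 ∨ (x1 ∧ x1))

Reduction:
  start: ¬((x1 ∧ F) ∧ (x2 ∧ x2)) ∨ (x2 ∨ (x1 ∧ x1))
  step 1: (¬(x1 ∧ F) ∨ ¬(x2 ∧ x2)) ∨ (x2 ∨ (x1 ∧ x1))
  step 2: ((¬x1 ∨ ¬F) ∨ ¬(x2 ∧ x2)) ∨ (x2 ∨ (x1 ∧ x1))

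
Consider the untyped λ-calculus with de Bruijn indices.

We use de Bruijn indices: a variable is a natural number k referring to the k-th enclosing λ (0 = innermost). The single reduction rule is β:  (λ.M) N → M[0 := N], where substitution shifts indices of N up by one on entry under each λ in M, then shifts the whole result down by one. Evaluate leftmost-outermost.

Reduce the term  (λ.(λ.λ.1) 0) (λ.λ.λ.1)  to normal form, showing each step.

Answer: normal form = λ.λ.λ.λ.1  (in 2 steps)

Working:
  start: (λ.(λ.λ.1) 0) (λ.λ.λ.1)
  [1] (λ.λ.1) (λ.λ.λ.1)
  [2] λ.λ.λ.λ.1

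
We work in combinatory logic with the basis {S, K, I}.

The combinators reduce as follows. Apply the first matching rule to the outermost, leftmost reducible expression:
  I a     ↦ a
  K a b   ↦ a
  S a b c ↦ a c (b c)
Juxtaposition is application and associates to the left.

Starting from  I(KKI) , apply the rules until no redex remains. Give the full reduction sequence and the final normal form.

Answer: normal form = K  (in 2 steps)

Reduction:
  start: I(KKI)
  step 1: KKI
  step 2: K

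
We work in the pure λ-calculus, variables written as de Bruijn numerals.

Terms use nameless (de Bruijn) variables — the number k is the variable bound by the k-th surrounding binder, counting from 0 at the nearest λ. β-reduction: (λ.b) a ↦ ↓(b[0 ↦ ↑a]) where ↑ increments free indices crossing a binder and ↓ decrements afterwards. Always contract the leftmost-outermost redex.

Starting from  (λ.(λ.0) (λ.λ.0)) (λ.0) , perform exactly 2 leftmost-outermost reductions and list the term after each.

  start: (λ.(λ.0) (λ.λ.0)) (λ.0)
  →1  (λ.0) (λ.λ.0)
  →2  λ.λ.0

Answer: after 2 steps: λ.λ.0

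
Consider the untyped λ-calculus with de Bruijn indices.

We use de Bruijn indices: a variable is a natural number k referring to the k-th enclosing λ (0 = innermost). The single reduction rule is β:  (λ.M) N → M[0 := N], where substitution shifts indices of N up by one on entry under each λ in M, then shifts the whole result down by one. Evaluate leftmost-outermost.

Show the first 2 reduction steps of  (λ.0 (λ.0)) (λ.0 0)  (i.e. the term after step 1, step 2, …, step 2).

  start: (λ.0 (λ.0)) (λ.0 0)
  step 1: (λ.0 0) (λ.0)
  step 2: (λ.0) (λ.0)

Answer: after 2 steps: (λ.0) (λ.0)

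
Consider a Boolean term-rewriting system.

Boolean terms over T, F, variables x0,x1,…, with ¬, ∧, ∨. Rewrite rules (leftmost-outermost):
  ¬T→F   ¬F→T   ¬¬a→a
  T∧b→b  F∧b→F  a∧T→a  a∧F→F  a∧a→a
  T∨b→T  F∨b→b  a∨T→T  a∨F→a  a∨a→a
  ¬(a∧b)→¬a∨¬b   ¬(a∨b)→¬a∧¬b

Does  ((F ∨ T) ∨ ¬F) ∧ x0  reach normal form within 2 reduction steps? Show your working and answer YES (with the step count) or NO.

  start: ((F ∨ T) ∨ ¬F) ∧ x0
  →1  (T ∨ ¬F) ∧ x0
  →2  T ∧ x0

Answer: NO — after 2 steps the term is T ∧ x0, not yet normal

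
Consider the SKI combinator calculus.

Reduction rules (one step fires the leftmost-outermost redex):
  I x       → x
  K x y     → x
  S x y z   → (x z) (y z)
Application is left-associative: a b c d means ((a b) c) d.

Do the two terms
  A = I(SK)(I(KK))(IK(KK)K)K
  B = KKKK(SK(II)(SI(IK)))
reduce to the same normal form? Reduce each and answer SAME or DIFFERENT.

Term A:
  start: I(SK)(I(KK))(IK(KK)K)K
  step 1: SK(I(KK))(IK(KK)K)K
  step 2: K(IK(KK)K)(I(KK)(IK(KK)K))K
  step 3: IK(KK)KK
  step 4: K(KK)KK
  step 5: KKK
  step 6: K

Term B:
  start: KKKK(SK(II)(SI(IK)))
  step 1: KK(SK(II)(SI(IK)))
  step 2: K

Answer: SAME — A ⇓ K, B ⇓ K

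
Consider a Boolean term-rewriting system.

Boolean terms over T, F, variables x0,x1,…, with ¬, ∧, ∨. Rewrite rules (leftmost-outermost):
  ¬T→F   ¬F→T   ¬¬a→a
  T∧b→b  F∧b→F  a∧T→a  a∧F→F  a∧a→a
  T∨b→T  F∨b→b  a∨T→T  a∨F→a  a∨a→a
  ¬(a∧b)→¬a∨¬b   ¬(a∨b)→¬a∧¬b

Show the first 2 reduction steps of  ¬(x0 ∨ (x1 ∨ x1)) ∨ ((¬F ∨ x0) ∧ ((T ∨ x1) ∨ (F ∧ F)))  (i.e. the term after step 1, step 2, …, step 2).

Answer: after 2 steps: (¬x0 ∧ (¬x1 ∧ ¬x1)) ∨ ((¬F ∨ x0) ∧ ((T ∨ x1) ∨ (F ∧ F)))

Reduction:
  start: ¬(x0 ∨ (x1 ∨ x1)) ∨ ((¬F ∨ x0) ∧ ((T ∨ x1) ∨ (F ∧ F)))
  step 1: (¬x0 ∧ ¬(x1 ∨ x1)) ∨ ((¬F ∨ x0) ∧ ((T ∨ x1) ∨ (F ∧ F)))
  step 2: (¬x0 ∧ (¬x1 ∧ ¬x1)) ∨ ((¬F ∨ x0) ∧ ((T ∨ x1) ∨ (F ∧ F)))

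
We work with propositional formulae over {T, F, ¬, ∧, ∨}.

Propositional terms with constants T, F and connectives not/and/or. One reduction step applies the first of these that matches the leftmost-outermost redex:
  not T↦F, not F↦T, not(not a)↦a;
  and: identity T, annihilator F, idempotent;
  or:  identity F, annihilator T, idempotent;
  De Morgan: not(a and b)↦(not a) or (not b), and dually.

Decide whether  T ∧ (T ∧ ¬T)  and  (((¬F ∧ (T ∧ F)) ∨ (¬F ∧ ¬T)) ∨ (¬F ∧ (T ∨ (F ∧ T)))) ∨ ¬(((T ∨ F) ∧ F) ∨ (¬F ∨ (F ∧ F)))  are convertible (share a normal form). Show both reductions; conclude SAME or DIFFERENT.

Answer: DIFFERENT — A ⇓ F, B ⇓ T

Working:
Term A:
  start: T ∧ (T ∧ ¬T)
  →1  T ∧ ¬T
  →2  ¬T
  →3  F

Term B:
  start: (((¬F ∧ (T ∧ F)) ∨ (¬F ∧ ¬T)) ∨ (¬F ∧ (T ∨ (F ∧ T)))) ∨ ¬(((T ∨ F) ∧ F) ∨ (¬F ∨ (F ∧ F)))
  →1  (((T ∧ (T ∧ F)) ∨ (¬F ∧ ¬T)) ∨ (¬F ∧ (T ∨ (F ∧ T)))) ∨ ¬(((T ∨ F) ∧ F) ∨ (¬F ∨ (F ∧ F)))
  →2  (((T ∧ F) ∨ (¬F ∧ ¬T)) ∨ (¬F ∧ (T ∨ (F ∧ T)))) ∨ ¬(((T ∨ F) ∧ F) ∨ (¬F ∨ (F ∧ F)))
  →3  ((F ∨ (¬F ∧ ¬T)) ∨ (¬F ∧ (T ∨ (F ∧ T)))) ∨ ¬(((T ∨ F) ∧ F) ∨ (¬F ∨ (F ∧ F)))
  →4  ((¬F ∧ ¬T) ∨ (¬F ∧ (T ∨ (F ∧ T)))) ∨ ¬(((T ∨ F) ∧ F) ∨ (¬F ∨ (F ∧ F)))
  →5  ((T ∧ ¬T) ∨ (¬F ∧ (T ∨ (F ∧ T)))) ∨ ¬(((T ∨ F) ∧ F) ∨ (¬F ∨ (F ∧ F)))
  →6  (¬T ∨ (¬F ∧ (T ∨ (F ∧ T)))) ∨ ¬(((T ∨ F) ∧ F) ∨ (¬F ∨ (F ∧ F)))
  →7  (F ∨ (¬F ∧ (T ∨ (F ∧ T)))) ∨ ¬(((T ∨ F) ∧ F) ∨ (¬F ∨ (F ∧ F)))
  →8  (¬F ∧ (T ∨ (F ∧ T))) ∨ ¬(((T ∨ F) ∧ F) ∨ (¬F ∨ (F ∧ F)))
  →9  (T ∧ (T ∨ (F ∧ T))) ∨ ¬(((T ∨ F) ∧ F) ∨ (¬F ∨ (F ∧ F)))
  →10  (T ∨ (F ∧ T)) ∨ ¬(((T ∨ F) ∧ F) ∨ (¬F ∨ (F ∧ F)))
  →11  T ∨ ¬(((T ∨ F) ∧ F) ∨ (¬F ∨ (F ∧ F)))
  →12  T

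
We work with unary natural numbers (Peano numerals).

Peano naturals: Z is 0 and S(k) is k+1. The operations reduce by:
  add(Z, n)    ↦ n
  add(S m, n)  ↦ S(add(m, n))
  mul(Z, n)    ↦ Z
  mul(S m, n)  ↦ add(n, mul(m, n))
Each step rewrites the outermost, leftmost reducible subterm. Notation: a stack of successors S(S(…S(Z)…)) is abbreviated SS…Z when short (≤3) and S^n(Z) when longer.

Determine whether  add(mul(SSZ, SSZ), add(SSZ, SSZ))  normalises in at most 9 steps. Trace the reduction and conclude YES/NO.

Answer: NO — after 9 steps the term is S(S(S(add(add(SZ, mul(Z, SSZ)), add(SSZ, SSZ))))), not yet normal

Working:
  start: add(mul(SSZ, SSZ), add(SSZ, SSZ))
  step 1: add(add(SSZ, mul(SZ, SSZ)), add(SSZ, SSZ))
  step 2: add(S(add(SZ, mul(SZ, SSZ))), add(SSZ, SSZ))
  step 3: S(add(add(SZ, mul(SZ, SSZ)), add(SSZ, SSZ)))
  step 4: S(add(S(add(Z, mul(SZ, SSZ))), add(SSZ, SSZ)))
  step 5: S(S(add(add(Z, mul(SZ, SSZ)), add(SSZ, SSZ))))
  step 6: S(S(add(mul(SZ, SSZ), add(SSZ, SSZ))))
  step 7: S(S(add(add(SSZ, mul(Z, SSZ)), add(SSZ, SSZ))))
  step 8: S(S(add(S(add(SZ, mul(Z, SSZ))), add(SSZ, SSZ))))
  step 9: S(S(S(add(add(SZ, mul(Z, SSZ)), add(SSZ, SSZ)))))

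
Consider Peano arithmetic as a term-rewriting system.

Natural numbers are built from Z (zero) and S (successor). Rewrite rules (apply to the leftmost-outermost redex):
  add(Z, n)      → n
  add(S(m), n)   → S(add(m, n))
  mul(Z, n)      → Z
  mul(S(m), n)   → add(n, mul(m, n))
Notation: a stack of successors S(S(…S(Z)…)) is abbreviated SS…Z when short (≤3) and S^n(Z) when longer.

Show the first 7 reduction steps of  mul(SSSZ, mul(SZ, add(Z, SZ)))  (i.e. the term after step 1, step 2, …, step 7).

  start: mul(SSSZ, mul(SZ, add(Z, SZ)))
  [1] add(mul(SZ, add(Z, SZ)), mul(SSZ, mul(SZ, add(Z, SZ))))
  [2] add(add(add(Z, SZ), mul(Z, add(Z, SZ))), mul(SSZ, mul(SZ, add(Z, SZ))))
  [3] add(add(SZ, mul(Z, add(Z, SZ))), mul(SSZ, mul(SZ, add(Z, SZ))))
  [4] add(S(add(Z, mul(Z, add(Z, SZ)))), mul(SSZ, mul(SZ, add(Z, SZ))))
  [5] S(add(add(Z, mul(Z, add(Z, SZ))), mul(SSZ, mul(SZ, add(Z, SZ)))))
  [6] S(add(mul(Z, add(Z, SZ)), mul(SSZ, mul(SZ, add(Z, SZ)))))
  [7] S(add(Z, mul(SSZ, mul(SZ, add(Z, SZ)))))

Answer: after 7 steps: S(add(Z, mul(SSZ, mul(SZ, add(Z, SZ)))))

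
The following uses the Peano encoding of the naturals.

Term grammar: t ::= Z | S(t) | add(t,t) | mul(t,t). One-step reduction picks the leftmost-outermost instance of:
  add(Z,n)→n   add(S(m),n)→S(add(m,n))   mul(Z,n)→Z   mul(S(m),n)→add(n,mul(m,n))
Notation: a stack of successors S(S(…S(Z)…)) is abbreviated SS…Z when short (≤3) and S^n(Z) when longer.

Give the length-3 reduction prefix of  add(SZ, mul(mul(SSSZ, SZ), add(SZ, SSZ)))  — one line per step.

  start: add(SZ, mul(mul(SSSZ, SZ), add(SZ, SSZ)))
  →1  S(add(Z, mul(mul(SSSZ, SZ), add(SZ, SSZ))))
  →2  S(mul(mul(SSSZ, SZ), add(SZ, SSZ)))
  →3  S(mul(add(SZ, mul(SSZ, SZ)), add(SZ, SSZ)))

Answer: after 3 steps: S(mul(add(SZ, mul(SSZ, SZ)), add(SZ, SSZ)))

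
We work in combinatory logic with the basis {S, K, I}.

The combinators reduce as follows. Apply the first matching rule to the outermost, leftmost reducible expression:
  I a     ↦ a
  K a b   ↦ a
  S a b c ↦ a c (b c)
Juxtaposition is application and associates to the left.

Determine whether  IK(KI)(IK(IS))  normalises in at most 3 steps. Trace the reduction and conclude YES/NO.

  start: IK(KI)(IK(IS))
  →1  K(KI)(IK(IS))
  →2  KI

Answer: YES — reaches normal form KI in 2 ≤ 3 steps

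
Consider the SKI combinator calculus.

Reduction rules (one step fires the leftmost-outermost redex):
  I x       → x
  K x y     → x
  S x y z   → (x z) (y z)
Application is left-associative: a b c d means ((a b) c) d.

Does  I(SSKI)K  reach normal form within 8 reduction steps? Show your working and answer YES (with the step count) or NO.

Answer: YES — reaches normal form KI in 5 ≤ 8 steps

Working:
  start: I(SSKI)K
  →1  SSKIK
  →2  SI(KI)K
  →3  IK(KIK)
  →4  K(KIK)
  →5  KI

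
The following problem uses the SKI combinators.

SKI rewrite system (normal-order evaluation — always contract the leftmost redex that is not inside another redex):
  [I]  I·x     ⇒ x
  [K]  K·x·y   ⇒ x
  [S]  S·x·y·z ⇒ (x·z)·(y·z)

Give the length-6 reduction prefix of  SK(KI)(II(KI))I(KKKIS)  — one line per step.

Answer: after 6 steps: KKKIS

Reduction:
  start: SK(KI)(II(KI))I(KKKIS)
  →1  K(II(KI))(KI(II(KI)))I(KKKIS)
  →2  II(KI)I(KKKIS)
  →3  I(KI)I(KKKIS)
  →4  KII(KKKIS)
  →5  I(KKKIS)
  →6  KKKIS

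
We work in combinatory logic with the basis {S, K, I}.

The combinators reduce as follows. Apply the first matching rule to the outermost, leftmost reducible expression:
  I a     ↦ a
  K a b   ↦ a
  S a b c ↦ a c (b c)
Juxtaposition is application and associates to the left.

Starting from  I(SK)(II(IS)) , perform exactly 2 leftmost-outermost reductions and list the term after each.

  start: I(SK)(II(IS))
  [1] SK(II(IS))
  [2] SK(I(IS))

Answer: after 2 steps: SK(I(IS))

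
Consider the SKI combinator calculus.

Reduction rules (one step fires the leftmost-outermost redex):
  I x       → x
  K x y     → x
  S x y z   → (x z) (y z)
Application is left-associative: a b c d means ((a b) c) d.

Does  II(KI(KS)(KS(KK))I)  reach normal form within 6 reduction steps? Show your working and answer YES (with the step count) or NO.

  start: II(KI(KS)(KS(KK))I)
  step 1: I(KI(KS)(KS(KK))I)
  step 2: KI(KS)(KS(KK))I
  step 3: I(KS(KK))I
  step 4: KS(KK)I
  step 5: SI

Answer: YES — reaches normal form SI in 5 ≤ 6 steps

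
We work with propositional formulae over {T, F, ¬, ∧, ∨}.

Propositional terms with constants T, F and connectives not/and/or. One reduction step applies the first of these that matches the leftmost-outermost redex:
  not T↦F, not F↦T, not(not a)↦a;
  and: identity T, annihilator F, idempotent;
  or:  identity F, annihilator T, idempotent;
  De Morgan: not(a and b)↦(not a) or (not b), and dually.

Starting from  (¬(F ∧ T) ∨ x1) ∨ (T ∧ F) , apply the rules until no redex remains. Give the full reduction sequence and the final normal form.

Answer: normal form = T  (in 5 steps)

Working:
  start: (¬(F ∧ T) ∨ x1) ∨ (T ∧ F)
  step 1: ((¬F ∨ ¬T) ∨ x1) ∨ (T ∧ F)
  step 2: ((T ∨ ¬T) ∨ x1) ∨ (T ∧ F)
  step 3: (T ∨ x1) ∨ (T ∧ F)
  step 4: T ∨ (T ∧ F)
  step 5: T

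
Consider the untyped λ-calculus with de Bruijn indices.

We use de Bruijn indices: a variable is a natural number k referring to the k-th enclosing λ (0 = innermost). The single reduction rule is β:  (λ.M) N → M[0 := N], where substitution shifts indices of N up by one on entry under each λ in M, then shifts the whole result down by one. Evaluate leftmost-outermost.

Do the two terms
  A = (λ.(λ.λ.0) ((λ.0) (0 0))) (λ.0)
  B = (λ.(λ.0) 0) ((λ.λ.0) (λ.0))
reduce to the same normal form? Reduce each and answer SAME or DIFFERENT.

Term A:
  start: (λ.(λ.λ.0) ((λ.0) (0 0))) (λ.0)
  [1] (λ.λ.0) ((λ.0) ((λ.0) (λ.0)))
  [2] λ.0

Term B:
  start: (λ.(λ.0) 0) ((λ.λ.0) (λ.0))
  [1] (λ.0) ((λ.λ.0) (λ.0))
  [2] (λ.λ.0) (λ.0)
  [3] λ.0

Answer: SAME — A ⇓ λ.0, B ⇓ λ.0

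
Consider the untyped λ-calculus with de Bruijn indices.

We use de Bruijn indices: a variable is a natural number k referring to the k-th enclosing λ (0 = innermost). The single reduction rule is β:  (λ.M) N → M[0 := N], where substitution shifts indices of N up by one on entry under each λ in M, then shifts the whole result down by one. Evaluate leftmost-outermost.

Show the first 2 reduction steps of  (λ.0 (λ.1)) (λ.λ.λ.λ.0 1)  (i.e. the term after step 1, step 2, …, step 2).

Answer: after 2 steps: λ.λ.λ.0 1

Working:
  start: (λ.0 (λ.1)) (λ.λ.λ.λ.0 1)
  →1  (λ.λ.λ.λ.0 1) (λ.λ.λ.λ.λ.0 1)
  →2  λ.λ.λ.0 1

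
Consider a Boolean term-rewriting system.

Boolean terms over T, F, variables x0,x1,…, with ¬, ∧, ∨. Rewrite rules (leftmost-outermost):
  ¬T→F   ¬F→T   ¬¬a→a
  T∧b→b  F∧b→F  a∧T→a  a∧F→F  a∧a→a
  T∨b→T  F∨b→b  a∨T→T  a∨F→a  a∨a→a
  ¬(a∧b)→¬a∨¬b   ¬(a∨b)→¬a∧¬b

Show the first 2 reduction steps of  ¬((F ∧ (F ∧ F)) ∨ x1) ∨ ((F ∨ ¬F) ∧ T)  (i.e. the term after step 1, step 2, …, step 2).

  start: ¬((F ∧ (F ∧ F)) ∨ x1) ∨ ((F ∨ ¬F) ∧ T)
  [1] (¬(F ∧ (F ∧ F)) ∧ ¬x1) ∨ ((F ∨ ¬F) ∧ T)
  [2] ((¬F ∨ ¬(F ∧ F)) ∧ ¬x1) ∨ ((F ∨ ¬F) ∧ T)

Answer: after 2 steps: ((¬F ∨ ¬(F ∧ F)) ∧ ¬x1) ∨ ((F ∨ ¬F) ∧ T)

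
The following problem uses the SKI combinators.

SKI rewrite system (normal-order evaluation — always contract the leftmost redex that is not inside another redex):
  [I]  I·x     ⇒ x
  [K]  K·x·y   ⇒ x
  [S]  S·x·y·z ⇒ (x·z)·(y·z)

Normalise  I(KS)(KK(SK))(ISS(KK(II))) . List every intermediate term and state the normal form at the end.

Answer: normal form = S(SSK)  (in 4 steps)

Reduction:
  start: I(KS)(KK(SK))(ISS(KK(II)))
  →1  KS(KK(SK))(ISS(KK(II)))
  →2  S(ISS(KK(II)))
  →3  S(SS(KK(II)))
  →4  S(SSK)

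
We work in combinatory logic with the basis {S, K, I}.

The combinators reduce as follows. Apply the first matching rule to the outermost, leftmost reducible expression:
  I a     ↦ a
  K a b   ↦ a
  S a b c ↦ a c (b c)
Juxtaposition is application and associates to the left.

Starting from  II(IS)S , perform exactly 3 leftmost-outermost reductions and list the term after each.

  start: II(IS)S
  [1] I(IS)S
  [2] ISS
  [3] SS

Answer: after 3 steps: SS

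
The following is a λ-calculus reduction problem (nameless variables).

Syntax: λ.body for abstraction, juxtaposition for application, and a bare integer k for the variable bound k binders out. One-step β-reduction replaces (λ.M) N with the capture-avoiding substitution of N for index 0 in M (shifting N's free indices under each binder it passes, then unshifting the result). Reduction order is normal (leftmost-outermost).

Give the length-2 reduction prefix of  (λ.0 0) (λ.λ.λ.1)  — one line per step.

  start: (λ.0 0) (λ.λ.λ.1)
  step 1: (λ.λ.λ.1) (λ.λ.λ.1)
  step 2: λ.λ.1

Answer: after 2 steps: λ.λ.1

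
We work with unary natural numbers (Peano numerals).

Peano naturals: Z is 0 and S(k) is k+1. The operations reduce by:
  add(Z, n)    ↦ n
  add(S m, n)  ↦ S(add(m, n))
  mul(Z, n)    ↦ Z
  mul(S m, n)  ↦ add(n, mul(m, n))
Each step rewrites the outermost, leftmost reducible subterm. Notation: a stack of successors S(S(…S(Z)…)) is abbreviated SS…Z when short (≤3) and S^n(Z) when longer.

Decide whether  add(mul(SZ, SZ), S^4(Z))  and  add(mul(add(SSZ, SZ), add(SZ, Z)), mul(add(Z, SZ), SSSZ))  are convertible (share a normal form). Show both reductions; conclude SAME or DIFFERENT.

Answer: DIFFERENT — A ⇓ S^5(Z), B ⇓ S^6(Z)

Reduction:
Term A:
  start: add(mul(SZ, SZ), S^4(Z))
  [1] add(add(SZ, mul(Z, SZ)), S^4(Z))
  [2] add(S(add(Z, mul(Z, SZ))), S^4(Z))
  [3] S(add(add(Z, mul(Z, SZ)), S^4(Z)))
  [4] S(add(mul(Z, SZ), S^4(Z)))
  [5] S(add(Z, S^4(Z)))
  [6] S^5(Z)

Term B:
  start: add(mul(add(SSZ, SZ), add(SZ, Z)), mul(add(Z, SZ), SSSZ))
  [1] add(mul(S(add(SZ, SZ)), add(SZ, Z)), mul(add(Z, SZ), SSSZ))
  [2] add(add(add(SZ, Z), mul(add(SZ, SZ), add(SZ, Z))), mul(add(Z, SZ), SSSZ))
  [3] add(add(S(add(Z, Z)), mul(add(SZ, SZ), add(SZ, Z))), mul(add(Z, SZ), SSSZ))
  [4] add(S(add(add(Z, Z), mul(add(SZ, SZ), add(SZ, Z)))), mul(add(Z, SZ), SSSZ))
  [5] S(add(add(add(Z, Z), mul(add(SZ, SZ), add(SZ, Z))), mul(add(Z, SZ), SSSZ)))
  [6] S(add(add(Z, mul(add(SZ, SZ), add(SZ, Z))), mul(add(Z, SZ), SSSZ)))
  [7] S(add(mul(add(SZ, SZ), add(SZ, Z)), mul(add(Z, SZ), SSSZ)))
  [8] S(add(mul(S(add(Z, SZ)), add(SZ, Z)), mul(add(Z, SZ), SSSZ)))
  [9] S(add(add(add(SZ, Z), mul(add(Z, SZ), add(SZ, Z))), mul(add(Z, SZ), SSSZ)))
  [10] S(add(add(S(add(Z, Z)), mul(add(Z, SZ), add(SZ, Z))), mul(add(Z, SZ), SSSZ)))
  [11] S(add(S(add(add(Z, Z), mul(add(Z, SZ), add(SZ, Z)))), mul(add(Z, SZ), SSSZ)))
  [12] S(S(add(add(add(Z, Z), mul(add(Z, SZ), add(SZ, Z))), mul(add(Z, SZ), SSSZ))))
  [13] S(S(add(add(Z, mul(add(Z, SZ), add(SZ, Z))), mul(add(Z, SZ), SSSZ))))
  [14] S(S(add(mul(add(Z, SZ), add(SZ, Z)), mul(add(Z, SZ), SSSZ))))
  [15] S(S(add(mul(SZ, add(SZ, Z)), mul(add(Z, SZ), SSSZ))))
  [16] S(S(add(add(add(SZ, Z), mul(Z, add(SZ, Z))), mul(add(Z, SZ), SSSZ))))
  [17] S(S(add(add(S(add(Z, Z)), mul(Z, add(SZ, Z))), mul(add(Z, SZ), SSSZ))))
  [18] S(S(add(S(add(add(Z, Z), mul(Z, add(SZ, Z)))), mul(add(Z, SZ), SSSZ))))
  [19] S(S(S(add(add(add(Z, Z), mul(Z, add(SZ, Z))), mul(add(Z, SZ), SSSZ)))))
  [20] S(S(S(add(add(Z, mul(Z, add(SZ, Z))), mul(add(Z, SZ), SSSZ)))))
  [21] S(S(S(add(mul(Z, add(SZ, Z)), mul(add(Z, SZ), SSSZ)))))
  [22] S(S(S(add(Z, mul(add(Z, SZ), SSSZ)))))
  [23] S(S(S(mul(add(Z, SZ), SSSZ))))
  [24] S(S(S(mul(SZ, SSSZ))))
  [25] S(S(S(add(SSSZ, mul(Z, SSSZ)))))
  [26] S(S(S(S(add(SSZ, mul(Z, SSSZ))))))
  [27] S(S(S(S(S(add(SZ, mul(Z, SSSZ)))))))
  [28] S(S(S(S(S(S(add(Z, mul(Z, SSSZ))))))))
  [29] S(S(S(S(S(S(mul(Z, SSSZ)))))))
  [30] S^6(Z)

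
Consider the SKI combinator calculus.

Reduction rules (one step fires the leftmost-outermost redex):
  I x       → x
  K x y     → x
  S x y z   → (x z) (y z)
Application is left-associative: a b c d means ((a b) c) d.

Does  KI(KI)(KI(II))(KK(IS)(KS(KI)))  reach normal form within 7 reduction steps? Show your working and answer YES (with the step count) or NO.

  start: KI(KI)(KI(II))(KK(IS)(KS(KI)))
  [1] I(KI(II))(KK(IS)(KS(KI)))
  [2] KI(II)(KK(IS)(KS(KI)))
  [3] I(KK(IS)(KS(KI)))
  [4] KK(IS)(KS(KI))
  [5] K(KS(KI))
  [6] KS

Answer: YES — reaches normal form KS in 6 ≤ 7 steps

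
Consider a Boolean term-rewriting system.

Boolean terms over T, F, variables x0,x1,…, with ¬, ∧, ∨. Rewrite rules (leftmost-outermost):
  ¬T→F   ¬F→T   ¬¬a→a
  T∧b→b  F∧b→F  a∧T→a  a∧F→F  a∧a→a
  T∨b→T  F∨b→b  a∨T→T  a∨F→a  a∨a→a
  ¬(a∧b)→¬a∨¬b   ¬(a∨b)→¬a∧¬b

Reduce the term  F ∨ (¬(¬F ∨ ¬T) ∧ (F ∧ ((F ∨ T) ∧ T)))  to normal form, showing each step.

Answer: normal form = F  (in 5 steps)

Reduction:
  start: F ∨ (¬(¬F ∨ ¬T) ∧ (F ∧ ((F ∨ T) ∧ T)))
  [1] ¬(¬F ∨ ¬T) ∧ (F ∧ ((F ∨ T) ∧ T))
  [2] (¬¬F ∧ ¬¬T) ∧ (F ∧ ((F ∨ T) ∧ T))
  [3] (F ∧ ¬¬T) ∧ (F ∧ ((F ∨ T) ∧ T))
  [4] F ∧ (F ∧ ((F ∨ T) ∧ T))
  [5] F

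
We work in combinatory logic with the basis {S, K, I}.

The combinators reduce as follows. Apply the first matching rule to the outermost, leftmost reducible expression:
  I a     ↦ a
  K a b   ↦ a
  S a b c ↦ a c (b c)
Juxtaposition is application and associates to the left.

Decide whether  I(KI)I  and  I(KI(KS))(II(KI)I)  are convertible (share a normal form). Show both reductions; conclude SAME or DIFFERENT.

Answer: SAME — A ⇓ I, B ⇓ I

Derivation:
Term A:
  start: I(KI)I
  [1] KII
  [2] I

Term B:
  start: I(KI(KS))(II(KI)I)
  [1] KI(KS)(II(KI)I)
  [2] I(II(KI)I)
  [3] II(KI)I
  [4] I(KI)I
  [5] KII
  [6] I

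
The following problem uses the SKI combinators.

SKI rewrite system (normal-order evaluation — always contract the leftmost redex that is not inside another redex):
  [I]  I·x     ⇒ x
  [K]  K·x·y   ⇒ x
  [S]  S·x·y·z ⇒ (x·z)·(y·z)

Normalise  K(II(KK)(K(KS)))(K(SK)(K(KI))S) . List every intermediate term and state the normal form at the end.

Answer: normal form = K  (in 4 steps)

Reduction:
  start: K(II(KK)(K(KS)))(K(SK)(K(KI))S)
  [1] II(KK)(K(KS))
  [2] I(KK)(K(KS))
  [3] KK(K(KS))
  [4] K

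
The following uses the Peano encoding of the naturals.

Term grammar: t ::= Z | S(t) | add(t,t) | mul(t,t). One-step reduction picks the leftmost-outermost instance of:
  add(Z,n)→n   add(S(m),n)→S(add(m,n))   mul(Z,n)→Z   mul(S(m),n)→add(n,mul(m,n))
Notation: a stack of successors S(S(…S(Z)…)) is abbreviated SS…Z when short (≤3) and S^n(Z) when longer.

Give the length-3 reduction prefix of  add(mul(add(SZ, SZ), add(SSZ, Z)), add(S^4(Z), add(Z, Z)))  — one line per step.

Answer: after 3 steps: add(add(S(add(SZ, Z)), mul(add(Z, SZ), add(SSZ, Z))), add(S^4(Z), add(Z, Z)))

Reduction:
  start: add(mul(add(SZ, SZ), add(SSZ, Z)), add(S^4(Z), add(Z, Z)))
  step 1: add(mul(S(add(Z, SZ)), add(SSZ, Z)), add(S^4(Z), add(Z, Z)))
  step 2: add(add(add(SSZ, Z), mul(add(Z, SZ), add(SSZ, Z))), add(S^4(Z), add(Z, Z)))
  step 3: add(add(S(add(SZ, Z)), mul(add(Z, SZ), add(SSZ, Z))), add(S^4(Z), add(Z, Z)))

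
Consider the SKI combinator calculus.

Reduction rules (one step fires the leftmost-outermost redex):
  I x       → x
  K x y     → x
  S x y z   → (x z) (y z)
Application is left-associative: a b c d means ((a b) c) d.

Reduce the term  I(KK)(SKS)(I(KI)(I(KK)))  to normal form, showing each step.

  start: I(KK)(SKS)(I(KI)(I(KK)))
  [1] KK(SKS)(I(KI)(I(KK)))
  [2] K(I(KI)(I(KK)))
  [3] K(KI(I(KK)))
  [4] KI

Answer: normal form = KI  (in 4 steps)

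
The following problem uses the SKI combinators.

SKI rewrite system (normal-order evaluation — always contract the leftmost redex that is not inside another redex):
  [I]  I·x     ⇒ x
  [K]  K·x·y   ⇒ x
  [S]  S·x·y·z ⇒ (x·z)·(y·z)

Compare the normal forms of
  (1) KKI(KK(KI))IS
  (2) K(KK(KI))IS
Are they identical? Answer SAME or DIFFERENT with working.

Term A:
  start: KKI(KK(KI))IS
  step 1: K(KK(KI))IS
  step 2: KK(KI)S
  step 3: KS

Term B:
  start: K(KK(KI))IS
  step 1: KK(KI)S
  step 2: KS

Answer: SAME — A ⇓ KS, B ⇓ KS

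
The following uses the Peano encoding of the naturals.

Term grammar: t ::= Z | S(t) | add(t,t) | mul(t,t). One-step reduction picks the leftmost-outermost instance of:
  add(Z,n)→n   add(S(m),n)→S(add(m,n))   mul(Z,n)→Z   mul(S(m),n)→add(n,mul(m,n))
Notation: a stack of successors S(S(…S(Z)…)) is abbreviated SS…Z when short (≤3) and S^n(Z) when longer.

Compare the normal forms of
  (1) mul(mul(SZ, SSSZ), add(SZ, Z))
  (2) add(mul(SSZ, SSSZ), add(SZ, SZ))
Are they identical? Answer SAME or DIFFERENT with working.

Answer: DIFFERENT — A ⇓ SSSZ, B ⇓ S^8(Z)

Reduction:
Term A:
  start: mul(mul(SZ, SSSZ), add(SZ, Z))
  [1] mul(add(SSSZ, mul(Z, SSSZ)), add(SZ, Z))
  [2] mul(S(add(SSZ, mul(Z, SSSZ))), add(SZ, Z))
  [3] add(add(SZ, Z), mul(add(SSZ, mul(Z, SSSZ)), add(SZ, Z)))
  [4] add(S(add(Z, Z)), mul(add(SSZ, mul(Z, SSSZ)), add(SZ, Z)))
  [5] S(add(add(Z, Z), mul(add(SSZ, mul(Z, SSSZ)), add(SZ, Z))))
  [6] S(add(Z, mul(add(SSZ, mul(Z, SSSZ)), add(SZ, Z))))
  [7] S(mul(add(SSZ, mul(Z, SSSZ)), add(SZ, Z)))
  [8] S(mul(S(add(SZ, mul(Z, SSSZ))), add(SZ, Z)))
  [9] S(add(add(SZ, Z), mul(add(SZ, mul(Z, SSSZ)), add(SZ, Z))))
  [10] S(add(S(add(Z, Z)), mul(add(SZ, mul(Z, SSSZ)), add(SZ, Z))))
  [11] S(S(add(add(Z, Z), mul(add(SZ, mul(Z, SSSZ)), add(SZ, Z)))))
  [12] S(S(add(Z, mul(add(SZ, mul(Z, SSSZ)), add(SZ, Z)))))
  [13] S(S(mul(add(SZ, mul(Z, SSSZ)), add(SZ, Z))))
  [14] S(S(mul(S(add(Z, mul(Z, SSSZ))), add(SZ, Z))))
  [15] S(S(add(add(SZ, Z), mul(add(Z, mul(Z, SSSZ)), add(SZ, Z)))))
  [16] S(S(add(S(add(Z, Z)), mul(add(Z, mul(Z, SSSZ)), add(SZ, Z)))))
  [17] S(S(S(add(add(Z, Z), mul(add(Z, mul(Z, SSSZ)), add(SZ, Z))))))
  [18] S(S(S(add(Z, mul(add(Z, mul(Z, SSSZ)), add(SZ, Z))))))
  [19] S(S(S(mul(add(Z, mul(Z, SSSZ)), add(SZ, Z)))))
  [20] S(S(S(mul(mul(Z, SSSZ), add(SZ, Z)))))
  [21] S(S(S(mul(Z, add(SZ, Z)))))
  [22] SSSZ

Term B:
  start: add(mul(SSZ, SSSZ), add(SZ, SZ))
  [1] add(add(SSSZ, mul(SZ, SSSZ)), add(SZ, SZ))
  [2] add(S(add(SSZ, mul(SZ, SSSZ))), add(SZ, SZ))
  [3] S(add(add(SSZ, mul(SZ, SSSZ)), add(SZ, SZ)))
  [4] S(add(S(add(SZ, mul(SZ, SSSZ))), add(SZ, SZ)))
  [5] S(S(add(add(SZ, mul(SZ, SSSZ)), add(SZ, SZ))))
  [6] S(S(add(S(add(Z, mul(SZ, SSSZ))), add(SZ, SZ))))
  [7] S(S(S(add(add(Z, mul(SZ, SSSZ)), add(SZ, SZ)))))
  [8] S(S(S(add(mul(SZ, SSSZ), add(SZ, SZ)))))
  [9] S(S(S(add(add(SSSZ, mul(Z, SSSZ)), add(SZ, SZ)))))
  [10] S(S(S(add(S(add(SSZ, mul(Z, SSSZ))), add(SZ, SZ)))))
  [11] S(S(S(S(add(add(SSZ, mul(Z, SSSZ)), add(SZ, SZ))))))
  [12] S(S(S(S(add(S(add(SZ, mul(Z, SSSZ))), add(SZ, SZ))))))
  [13] S(S(S(S(S(add(add(SZ, mul(Z, SSSZ)), add(SZ, SZ)))))))
  [14] S(S(S(S(S(add(S(add(Z, mul(Z, SSSZ))), add(SZ, SZ)))))))
  [15] S(S(S(S(S(S(add(add(Z, mul(Z, SSSZ)), add(SZ, SZ))))))))
  [16] S(S(S(S(S(S(add(mul(Z, SSSZ), add(SZ, SZ))))))))
  [17] S(S(S(S(S(S(add(Z, add(SZ, SZ))))))))
  [18] S(S(S(S(S(S(add(SZ, SZ)))))))
  [19] S(S(S(S(S(S(S(add(Z, SZ))))))))
  [20] S^8(Z)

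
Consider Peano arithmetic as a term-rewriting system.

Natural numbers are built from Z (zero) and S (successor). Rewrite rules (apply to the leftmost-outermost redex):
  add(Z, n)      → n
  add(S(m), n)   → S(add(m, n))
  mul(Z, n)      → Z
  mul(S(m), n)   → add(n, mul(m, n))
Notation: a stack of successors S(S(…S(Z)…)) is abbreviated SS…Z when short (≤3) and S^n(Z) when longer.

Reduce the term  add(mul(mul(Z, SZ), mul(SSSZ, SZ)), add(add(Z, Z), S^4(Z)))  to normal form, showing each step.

  start: add(mul(mul(Z, SZ), mul(SSSZ, SZ)), add(add(Z, Z), S^4(Z)))
  step 1: add(mul(Z, mul(SSSZ, SZ)), add(add(Z, Z), S^4(Z)))
  step 2: add(Z, add(add(Z, Z), S^4(Z)))
  step 3: add(add(Z, Z), S^4(Z))
  step 4: add(Z, S^4(Z))
  step 5: S^4(Z)

Answer: normal form = S^4(Z)  (in 5 steps)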